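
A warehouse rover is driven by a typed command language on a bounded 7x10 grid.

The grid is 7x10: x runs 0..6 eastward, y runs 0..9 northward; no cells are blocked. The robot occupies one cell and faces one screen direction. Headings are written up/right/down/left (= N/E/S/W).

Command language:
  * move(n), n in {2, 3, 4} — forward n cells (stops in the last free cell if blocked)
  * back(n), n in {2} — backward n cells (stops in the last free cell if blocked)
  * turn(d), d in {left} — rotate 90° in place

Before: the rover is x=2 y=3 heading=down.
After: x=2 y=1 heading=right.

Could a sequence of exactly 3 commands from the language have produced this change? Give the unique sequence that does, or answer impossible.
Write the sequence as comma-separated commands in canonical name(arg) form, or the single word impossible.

key: position moved to (2,1) AND the heading swung to E — translation plus rotation needed
from: x=2 y=3 heading=down
1. back(2) → x=2 y=5 heading=down
2. move(4) → x=2 y=1 heading=down
3. turn(left) → x=2 y=1 heading=right
no rival 3-sequence matches.

back(2), move(4), turn(left)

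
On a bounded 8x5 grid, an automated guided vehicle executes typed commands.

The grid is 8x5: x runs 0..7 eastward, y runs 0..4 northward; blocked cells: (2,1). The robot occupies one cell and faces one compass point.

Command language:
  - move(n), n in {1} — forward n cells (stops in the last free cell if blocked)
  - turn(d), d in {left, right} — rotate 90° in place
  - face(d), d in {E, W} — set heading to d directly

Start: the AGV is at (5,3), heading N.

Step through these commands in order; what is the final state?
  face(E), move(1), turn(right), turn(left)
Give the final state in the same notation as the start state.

at (6,3), heading E

from: at (5,3), heading N
t=1 face(E) ⇒ at (5,3), heading E
t=2 move(1) ⇒ at (6,3), heading E
t=3 turn(right) ⇒ at (6,3), heading S
t=4 turn(left) ⇒ at (6,3), heading E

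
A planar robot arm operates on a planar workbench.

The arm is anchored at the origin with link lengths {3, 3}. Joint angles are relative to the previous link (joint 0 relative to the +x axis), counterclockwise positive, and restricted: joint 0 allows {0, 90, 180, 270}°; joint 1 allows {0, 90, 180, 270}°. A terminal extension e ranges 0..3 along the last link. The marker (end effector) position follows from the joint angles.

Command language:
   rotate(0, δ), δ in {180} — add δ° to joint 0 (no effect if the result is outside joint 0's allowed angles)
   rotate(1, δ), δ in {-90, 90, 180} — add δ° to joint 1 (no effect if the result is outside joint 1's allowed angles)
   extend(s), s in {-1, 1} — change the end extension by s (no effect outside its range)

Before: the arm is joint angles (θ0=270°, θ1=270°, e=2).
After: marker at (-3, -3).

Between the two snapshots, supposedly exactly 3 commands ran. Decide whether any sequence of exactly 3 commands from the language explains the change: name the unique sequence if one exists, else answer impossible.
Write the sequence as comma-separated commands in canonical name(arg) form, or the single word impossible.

extend(-1), extend(-1), extend(-1)

t0: joint angles (θ0=270°, θ1=270°, e=2)
1. extend(-1) → joint angles (θ0=270°, θ1=270°, e=1)
2. extend(-1) → joint angles (θ0=270°, θ1=270°, e=0)
3. extend(-1) → joint angles (θ0=270°, θ1=270°, e=0)
no other 3-command option fits: unique.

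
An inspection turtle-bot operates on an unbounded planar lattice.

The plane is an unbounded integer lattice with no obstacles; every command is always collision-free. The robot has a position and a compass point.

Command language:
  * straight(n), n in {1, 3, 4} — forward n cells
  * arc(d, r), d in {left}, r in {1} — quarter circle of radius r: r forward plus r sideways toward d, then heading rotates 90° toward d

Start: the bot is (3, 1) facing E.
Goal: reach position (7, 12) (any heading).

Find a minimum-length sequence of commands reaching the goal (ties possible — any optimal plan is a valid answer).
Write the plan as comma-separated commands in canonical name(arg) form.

straight(3), arc(left, 1), straight(4), straight(3), straight(3)

t0: (3, 1) facing E
1. straight(3) → (6, 1) facing E
2. arc(left, 1) → (7, 2) facing N
3. straight(4) → (7, 6) facing N
4. straight(3) → (7, 9) facing N
5. straight(3) → (7, 12) facing N
nothing shorter than 5 reaches the goal.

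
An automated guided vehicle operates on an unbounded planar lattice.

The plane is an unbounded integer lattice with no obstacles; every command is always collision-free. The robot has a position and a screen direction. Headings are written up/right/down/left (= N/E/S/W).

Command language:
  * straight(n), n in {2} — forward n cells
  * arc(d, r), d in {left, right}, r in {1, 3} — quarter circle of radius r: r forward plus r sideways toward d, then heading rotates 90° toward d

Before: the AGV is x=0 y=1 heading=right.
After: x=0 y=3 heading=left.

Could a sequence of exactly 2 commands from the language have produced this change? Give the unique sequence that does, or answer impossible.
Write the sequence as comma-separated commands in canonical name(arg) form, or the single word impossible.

arc(left, 1), arc(left, 1)

key: cell and facing (now W) both changed — the 2 commands mix motion and turning
start: x=0 y=1 heading=right
[1] after arc(left, 1): x=1 y=2 heading=up
[2] after arc(left, 1): x=0 y=3 heading=left
uniquely the one of 25 2-step routes that fits.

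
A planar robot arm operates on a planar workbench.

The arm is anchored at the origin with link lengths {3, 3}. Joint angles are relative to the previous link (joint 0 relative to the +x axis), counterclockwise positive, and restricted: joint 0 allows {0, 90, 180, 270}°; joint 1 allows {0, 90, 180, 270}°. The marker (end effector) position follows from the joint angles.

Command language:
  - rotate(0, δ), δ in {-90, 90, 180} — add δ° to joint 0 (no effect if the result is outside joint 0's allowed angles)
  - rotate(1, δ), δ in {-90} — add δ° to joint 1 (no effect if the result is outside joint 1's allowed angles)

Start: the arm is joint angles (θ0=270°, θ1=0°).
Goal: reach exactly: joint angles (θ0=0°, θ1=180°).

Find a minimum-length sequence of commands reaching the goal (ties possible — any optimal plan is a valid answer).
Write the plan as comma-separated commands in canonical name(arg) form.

initial: joint angles (θ0=270°, θ1=0°)
step 1 (rotate(0, 90)): joint angles (θ0=0°, θ1=0°)
step 2 (rotate(1, -90)): joint angles (θ0=0°, θ1=270°)
step 3 (rotate(1, -90)): joint angles (θ0=0°, θ1=180°)
minimal: 3 command(s), checked below 3.

rotate(0, 90), rotate(1, -90), rotate(1, -90)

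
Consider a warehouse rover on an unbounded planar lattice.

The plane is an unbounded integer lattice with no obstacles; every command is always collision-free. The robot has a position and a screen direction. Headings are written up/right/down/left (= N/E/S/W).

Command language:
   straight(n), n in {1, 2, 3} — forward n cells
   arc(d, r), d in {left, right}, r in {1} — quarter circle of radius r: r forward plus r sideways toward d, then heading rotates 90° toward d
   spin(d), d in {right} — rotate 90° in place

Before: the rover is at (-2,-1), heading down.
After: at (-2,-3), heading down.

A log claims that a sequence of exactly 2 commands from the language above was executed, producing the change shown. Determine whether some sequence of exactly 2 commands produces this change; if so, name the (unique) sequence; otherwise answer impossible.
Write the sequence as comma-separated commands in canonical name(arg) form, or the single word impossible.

key: still facing S at the end — nothing in the sequence rotates
t0: at (-2,-1), heading down
[1] after straight(1): at (-2,-2), heading down
[2] after straight(1): at (-2,-3), heading down
no rival 2-sequence matches.

straight(1), straight(1)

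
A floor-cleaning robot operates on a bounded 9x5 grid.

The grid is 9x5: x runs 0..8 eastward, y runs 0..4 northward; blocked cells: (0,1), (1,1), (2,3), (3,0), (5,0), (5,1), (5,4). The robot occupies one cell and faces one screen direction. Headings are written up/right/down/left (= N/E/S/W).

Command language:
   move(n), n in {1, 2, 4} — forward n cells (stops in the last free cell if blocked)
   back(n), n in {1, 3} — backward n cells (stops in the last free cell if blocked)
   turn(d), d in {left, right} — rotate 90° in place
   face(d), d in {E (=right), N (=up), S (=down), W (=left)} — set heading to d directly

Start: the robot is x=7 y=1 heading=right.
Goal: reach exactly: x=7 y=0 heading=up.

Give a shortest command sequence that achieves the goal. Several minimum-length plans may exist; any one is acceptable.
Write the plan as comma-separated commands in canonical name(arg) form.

turn(left), back(3)

t0: x=7 y=1 heading=right
step 1 (turn(left)): x=7 y=1 heading=up
step 2 (back(3)): x=7 y=0 heading=up
nothing shorter than 2 reaches the goal.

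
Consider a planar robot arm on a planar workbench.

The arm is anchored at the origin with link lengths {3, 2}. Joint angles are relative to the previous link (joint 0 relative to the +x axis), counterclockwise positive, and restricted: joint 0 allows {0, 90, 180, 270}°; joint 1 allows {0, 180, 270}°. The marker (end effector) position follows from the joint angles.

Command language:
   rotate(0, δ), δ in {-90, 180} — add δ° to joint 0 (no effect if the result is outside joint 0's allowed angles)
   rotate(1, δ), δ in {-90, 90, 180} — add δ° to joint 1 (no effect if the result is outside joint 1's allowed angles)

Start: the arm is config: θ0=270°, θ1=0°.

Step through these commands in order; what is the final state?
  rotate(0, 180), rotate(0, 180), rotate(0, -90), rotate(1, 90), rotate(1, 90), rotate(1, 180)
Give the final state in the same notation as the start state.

begin: config: θ0=270°, θ1=0°
1. rotate(0, 180) → config: θ0=90°, θ1=0°
2. rotate(0, 180) → config: θ0=270°, θ1=0°
3. rotate(0, -90) → config: θ0=180°, θ1=0°
4. rotate(1, 90) → config: θ0=180°, θ1=0°
5. rotate(1, 90) → config: θ0=180°, θ1=0°
6. rotate(1, 180) → config: θ0=180°, θ1=180°

config: θ0=180°, θ1=180°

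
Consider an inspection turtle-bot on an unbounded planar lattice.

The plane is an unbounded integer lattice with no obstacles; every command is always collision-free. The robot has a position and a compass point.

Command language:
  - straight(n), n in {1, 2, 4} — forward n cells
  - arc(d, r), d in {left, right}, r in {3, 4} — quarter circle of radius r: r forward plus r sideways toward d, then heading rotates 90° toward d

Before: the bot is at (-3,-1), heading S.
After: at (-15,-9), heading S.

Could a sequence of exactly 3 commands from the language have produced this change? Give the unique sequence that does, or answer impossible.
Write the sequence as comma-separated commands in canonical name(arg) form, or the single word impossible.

arc(right, 4), straight(4), arc(left, 4)

key: running arc(left, 4) before arc(right, 4) would end elsewhere — order is forced
initial: at (-3,-1), heading S
[1] after arc(right, 4): at (-7,-5), heading W
[2] after straight(4): at (-11,-5), heading W
[3] after arc(left, 4): at (-15,-9), heading S
no other 3-command option fits: unique.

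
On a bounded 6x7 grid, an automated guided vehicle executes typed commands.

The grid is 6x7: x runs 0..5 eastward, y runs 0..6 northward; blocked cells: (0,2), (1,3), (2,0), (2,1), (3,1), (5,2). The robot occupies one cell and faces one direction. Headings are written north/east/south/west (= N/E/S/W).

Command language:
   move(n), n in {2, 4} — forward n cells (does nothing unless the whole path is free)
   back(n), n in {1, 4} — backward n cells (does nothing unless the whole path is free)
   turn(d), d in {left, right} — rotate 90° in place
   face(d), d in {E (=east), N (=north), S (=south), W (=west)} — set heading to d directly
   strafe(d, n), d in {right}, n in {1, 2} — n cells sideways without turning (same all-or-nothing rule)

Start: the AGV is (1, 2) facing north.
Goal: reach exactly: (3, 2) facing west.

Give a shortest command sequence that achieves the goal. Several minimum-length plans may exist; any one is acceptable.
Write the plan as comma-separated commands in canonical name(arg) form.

strafe(right, 2), turn(left)

begin: (1, 2) facing north
step 1 (strafe(right, 2)): (3, 2) facing north
step 2 (turn(left)): (3, 2) facing west
nothing shorter than 2 reaches the goal.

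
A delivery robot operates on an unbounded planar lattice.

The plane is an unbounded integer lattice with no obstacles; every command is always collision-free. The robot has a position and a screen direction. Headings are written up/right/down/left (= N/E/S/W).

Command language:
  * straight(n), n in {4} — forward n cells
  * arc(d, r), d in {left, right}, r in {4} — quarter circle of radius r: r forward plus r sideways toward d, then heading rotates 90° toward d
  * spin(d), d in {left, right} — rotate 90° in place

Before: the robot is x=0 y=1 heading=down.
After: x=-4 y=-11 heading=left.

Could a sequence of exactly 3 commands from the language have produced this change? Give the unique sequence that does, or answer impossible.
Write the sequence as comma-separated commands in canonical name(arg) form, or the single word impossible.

key: order matters: swapping straight(4) and arc(right, 4) lands elsewhere
begin: x=0 y=1 heading=down
[1] after straight(4): x=0 y=-3 heading=down
[2] after straight(4): x=0 y=-7 heading=down
[3] after arc(right, 4): x=-4 y=-11 heading=left
uniquely the one of 125 3-step routes that fits.

straight(4), straight(4), arc(right, 4)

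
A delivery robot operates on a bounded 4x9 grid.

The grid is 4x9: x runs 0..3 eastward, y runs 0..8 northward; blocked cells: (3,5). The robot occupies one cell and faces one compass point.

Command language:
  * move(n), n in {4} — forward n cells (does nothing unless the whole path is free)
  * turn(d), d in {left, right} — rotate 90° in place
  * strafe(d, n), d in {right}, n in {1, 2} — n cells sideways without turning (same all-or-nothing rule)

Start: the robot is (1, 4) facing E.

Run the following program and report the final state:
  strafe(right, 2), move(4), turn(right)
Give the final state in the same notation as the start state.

start: (1, 4) facing E
step 1 (strafe(right, 2)): (1, 2) facing E
step 2 (move(4)): (1, 2) facing E
step 3 (turn(right)): (1, 2) facing S

(1, 2) facing S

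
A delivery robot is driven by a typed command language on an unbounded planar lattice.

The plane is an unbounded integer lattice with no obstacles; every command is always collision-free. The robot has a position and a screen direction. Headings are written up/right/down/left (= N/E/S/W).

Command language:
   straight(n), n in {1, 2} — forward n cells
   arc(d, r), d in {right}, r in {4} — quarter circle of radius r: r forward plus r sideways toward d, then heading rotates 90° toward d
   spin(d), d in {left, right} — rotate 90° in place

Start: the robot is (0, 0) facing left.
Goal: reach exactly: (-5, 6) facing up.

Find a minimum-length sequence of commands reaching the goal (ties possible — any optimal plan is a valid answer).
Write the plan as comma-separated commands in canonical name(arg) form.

straight(1), arc(right, 4), straight(2)

t0: (0, 0) facing left
[1] after straight(1): (-1, 0) facing left
[2] after arc(right, 4): (-5, 4) facing up
[3] after straight(2): (-5, 6) facing up
nothing shorter than 3 reaches the goal.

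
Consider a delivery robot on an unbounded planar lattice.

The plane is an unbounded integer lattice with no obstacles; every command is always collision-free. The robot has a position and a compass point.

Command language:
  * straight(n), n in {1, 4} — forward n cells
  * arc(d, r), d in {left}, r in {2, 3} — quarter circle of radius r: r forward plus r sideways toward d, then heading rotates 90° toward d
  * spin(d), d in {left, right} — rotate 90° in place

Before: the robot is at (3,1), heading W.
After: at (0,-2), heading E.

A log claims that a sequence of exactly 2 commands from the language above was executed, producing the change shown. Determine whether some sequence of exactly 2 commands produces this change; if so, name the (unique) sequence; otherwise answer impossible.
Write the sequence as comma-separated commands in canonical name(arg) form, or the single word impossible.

key: position moved to (0,-2) AND the heading swung to E — translation plus rotation needed
t0: at (3,1), heading W
[1] after arc(left, 3): at (0,-2), heading S
[2] after spin(left): at (0,-2), heading E
no other 2-command option fits: unique.

arc(left, 3), spin(left)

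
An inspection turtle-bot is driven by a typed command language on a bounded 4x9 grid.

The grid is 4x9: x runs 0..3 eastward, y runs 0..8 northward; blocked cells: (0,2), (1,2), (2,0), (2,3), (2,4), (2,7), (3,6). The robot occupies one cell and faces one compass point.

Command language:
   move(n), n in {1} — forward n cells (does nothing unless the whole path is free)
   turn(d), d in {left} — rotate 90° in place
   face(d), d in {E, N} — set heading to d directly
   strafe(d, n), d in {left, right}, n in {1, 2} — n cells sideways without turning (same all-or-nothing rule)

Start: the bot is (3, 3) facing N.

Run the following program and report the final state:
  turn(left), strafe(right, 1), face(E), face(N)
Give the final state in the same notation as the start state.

(3, 4) facing N

start: (3, 3) facing N
1. turn(left) → (3, 3) facing W
2. strafe(right, 1) → (3, 4) facing W
3. face(E) → (3, 4) facing E
4. face(N) → (3, 4) facing N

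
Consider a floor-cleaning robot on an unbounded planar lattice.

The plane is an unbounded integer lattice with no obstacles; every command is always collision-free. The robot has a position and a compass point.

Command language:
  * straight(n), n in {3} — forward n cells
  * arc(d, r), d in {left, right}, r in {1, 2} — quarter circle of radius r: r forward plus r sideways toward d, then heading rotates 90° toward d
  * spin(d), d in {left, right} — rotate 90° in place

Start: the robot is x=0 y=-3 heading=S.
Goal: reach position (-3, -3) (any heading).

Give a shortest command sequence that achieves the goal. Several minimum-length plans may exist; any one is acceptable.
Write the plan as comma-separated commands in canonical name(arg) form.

t0: x=0 y=-3 heading=S
step 1 (spin(right)): x=0 y=-3 heading=W
step 2 (straight(3)): x=-3 y=-3 heading=W
shorter routes all fall short; 2 is best.

spin(right), straight(3)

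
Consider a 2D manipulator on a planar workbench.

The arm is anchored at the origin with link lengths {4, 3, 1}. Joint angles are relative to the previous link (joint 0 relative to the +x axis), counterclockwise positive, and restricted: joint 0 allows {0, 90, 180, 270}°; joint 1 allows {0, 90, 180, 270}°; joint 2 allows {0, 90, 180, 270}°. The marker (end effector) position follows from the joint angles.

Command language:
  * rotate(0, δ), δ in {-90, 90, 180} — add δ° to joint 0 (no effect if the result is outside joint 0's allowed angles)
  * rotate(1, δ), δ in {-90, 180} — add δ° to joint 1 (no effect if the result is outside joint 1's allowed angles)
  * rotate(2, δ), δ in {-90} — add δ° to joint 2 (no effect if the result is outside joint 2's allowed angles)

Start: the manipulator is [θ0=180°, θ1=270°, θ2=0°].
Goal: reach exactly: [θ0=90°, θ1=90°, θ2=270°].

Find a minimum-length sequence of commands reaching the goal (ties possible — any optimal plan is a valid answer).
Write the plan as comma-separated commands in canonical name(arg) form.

begin: [θ0=180°, θ1=270°, θ2=0°]
step 1 (rotate(0, -90)): [θ0=90°, θ1=270°, θ2=0°]
step 2 (rotate(1, 180)): [θ0=90°, θ1=90°, θ2=0°]
step 3 (rotate(2, -90)): [θ0=90°, θ1=90°, θ2=270°]
no 2-step plan works, so 3 is optimal.

rotate(0, -90), rotate(1, 180), rotate(2, -90)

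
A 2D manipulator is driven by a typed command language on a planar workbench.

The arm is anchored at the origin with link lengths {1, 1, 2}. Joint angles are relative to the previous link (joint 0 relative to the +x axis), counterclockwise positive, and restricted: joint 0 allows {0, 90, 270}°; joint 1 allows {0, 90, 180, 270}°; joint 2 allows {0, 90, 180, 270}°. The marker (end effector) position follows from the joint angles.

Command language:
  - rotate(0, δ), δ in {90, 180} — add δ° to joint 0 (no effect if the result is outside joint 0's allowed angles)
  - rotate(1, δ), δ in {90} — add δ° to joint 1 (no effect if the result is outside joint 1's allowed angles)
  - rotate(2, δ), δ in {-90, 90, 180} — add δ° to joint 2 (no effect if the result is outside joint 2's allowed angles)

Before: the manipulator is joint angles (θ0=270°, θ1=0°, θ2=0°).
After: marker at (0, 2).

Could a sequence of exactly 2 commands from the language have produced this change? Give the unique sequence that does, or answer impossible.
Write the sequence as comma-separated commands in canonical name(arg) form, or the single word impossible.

initial: joint angles (θ0=270°, θ1=0°, θ2=0°)
1. rotate(1, 90) → joint angles (θ0=270°, θ1=90°, θ2=0°)
2. rotate(1, 90) → joint angles (θ0=270°, θ1=180°, θ2=0°)
uniquely the one of 36 2-step routes that fits.

rotate(1, 90), rotate(1, 90)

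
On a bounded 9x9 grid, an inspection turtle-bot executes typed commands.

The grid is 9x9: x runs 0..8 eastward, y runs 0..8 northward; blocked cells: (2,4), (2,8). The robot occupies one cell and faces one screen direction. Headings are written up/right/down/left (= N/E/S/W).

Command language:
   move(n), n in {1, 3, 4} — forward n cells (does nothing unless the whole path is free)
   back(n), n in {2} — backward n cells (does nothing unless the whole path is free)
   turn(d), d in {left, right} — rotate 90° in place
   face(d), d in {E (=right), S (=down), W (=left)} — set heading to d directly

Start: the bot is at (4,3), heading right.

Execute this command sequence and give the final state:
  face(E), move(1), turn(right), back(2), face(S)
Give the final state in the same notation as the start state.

at (5,5), heading down

begin: at (4,3), heading right
t=1 face(E) ⇒ at (4,3), heading right
t=2 move(1) ⇒ at (5,3), heading right
t=3 turn(right) ⇒ at (5,3), heading down
t=4 back(2) ⇒ at (5,5), heading down
t=5 face(S) ⇒ at (5,5), heading down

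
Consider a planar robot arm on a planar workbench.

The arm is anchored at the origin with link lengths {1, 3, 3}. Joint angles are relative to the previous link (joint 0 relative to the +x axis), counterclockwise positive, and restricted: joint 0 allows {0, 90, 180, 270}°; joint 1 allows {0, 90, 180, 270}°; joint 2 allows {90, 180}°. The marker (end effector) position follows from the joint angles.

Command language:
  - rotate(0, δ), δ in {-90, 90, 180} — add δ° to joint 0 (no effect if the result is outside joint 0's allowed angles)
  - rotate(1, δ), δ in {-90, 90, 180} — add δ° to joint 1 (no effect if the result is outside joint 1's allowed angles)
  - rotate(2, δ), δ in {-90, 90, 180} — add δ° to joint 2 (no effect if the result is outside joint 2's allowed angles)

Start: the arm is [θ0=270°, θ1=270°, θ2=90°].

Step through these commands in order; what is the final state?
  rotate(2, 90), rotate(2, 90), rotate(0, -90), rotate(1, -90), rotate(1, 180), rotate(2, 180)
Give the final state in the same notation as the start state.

[θ0=180°, θ1=0°, θ2=180°]

start: [θ0=270°, θ1=270°, θ2=90°]
[1] after rotate(2, 90): [θ0=270°, θ1=270°, θ2=180°]
[2] after rotate(2, 90): [θ0=270°, θ1=270°, θ2=180°]
[3] after rotate(0, -90): [θ0=180°, θ1=270°, θ2=180°]
[4] after rotate(1, -90): [θ0=180°, θ1=180°, θ2=180°]
[5] after rotate(1, 180): [θ0=180°, θ1=0°, θ2=180°]
[6] after rotate(2, 180): [θ0=180°, θ1=0°, θ2=180°]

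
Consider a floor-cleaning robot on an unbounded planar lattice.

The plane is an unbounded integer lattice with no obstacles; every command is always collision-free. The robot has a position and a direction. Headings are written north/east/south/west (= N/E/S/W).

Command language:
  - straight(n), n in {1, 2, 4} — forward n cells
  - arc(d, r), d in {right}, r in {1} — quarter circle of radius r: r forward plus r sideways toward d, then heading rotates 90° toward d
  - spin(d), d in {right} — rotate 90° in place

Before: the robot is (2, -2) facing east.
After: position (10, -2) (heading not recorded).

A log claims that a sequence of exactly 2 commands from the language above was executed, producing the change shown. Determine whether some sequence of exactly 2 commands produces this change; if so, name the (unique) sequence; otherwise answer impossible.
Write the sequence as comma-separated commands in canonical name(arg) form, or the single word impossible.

straight(4), straight(4)

begin: (2, -2) facing east
[1] after straight(4): (6, -2) facing east
[2] after straight(4): (10, -2) facing east
all 25 alternatives checked — unique.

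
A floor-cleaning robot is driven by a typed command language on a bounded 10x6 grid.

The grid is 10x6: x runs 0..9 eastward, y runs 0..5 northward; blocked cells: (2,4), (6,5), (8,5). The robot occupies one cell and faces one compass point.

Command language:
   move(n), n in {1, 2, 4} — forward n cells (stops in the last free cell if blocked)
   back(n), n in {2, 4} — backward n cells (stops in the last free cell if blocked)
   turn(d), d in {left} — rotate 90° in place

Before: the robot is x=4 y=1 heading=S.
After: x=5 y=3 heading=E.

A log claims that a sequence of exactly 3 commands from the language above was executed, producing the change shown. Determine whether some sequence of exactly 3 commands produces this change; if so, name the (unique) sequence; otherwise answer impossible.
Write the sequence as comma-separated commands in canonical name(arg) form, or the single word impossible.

key: position moved to (5,3) AND the heading swung to E — translation plus rotation needed
t0: x=4 y=1 heading=S
t=1 back(2) ⇒ x=4 y=3 heading=S
t=2 turn(left) ⇒ x=4 y=3 heading=E
t=3 move(1) ⇒ x=5 y=3 heading=E
no other 3-command option fits: unique.

back(2), turn(left), move(1)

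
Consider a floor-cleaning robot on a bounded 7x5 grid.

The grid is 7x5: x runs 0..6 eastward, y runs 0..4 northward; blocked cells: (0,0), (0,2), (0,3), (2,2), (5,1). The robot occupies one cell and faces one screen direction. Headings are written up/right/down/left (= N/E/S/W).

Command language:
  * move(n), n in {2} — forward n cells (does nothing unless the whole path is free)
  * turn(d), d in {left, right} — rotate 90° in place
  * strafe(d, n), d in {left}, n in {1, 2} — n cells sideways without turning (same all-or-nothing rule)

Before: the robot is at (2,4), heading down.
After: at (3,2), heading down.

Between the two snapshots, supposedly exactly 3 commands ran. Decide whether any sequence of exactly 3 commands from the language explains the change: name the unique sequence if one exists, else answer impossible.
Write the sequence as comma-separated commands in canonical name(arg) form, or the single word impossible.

move(2), strafe(left, 1), move(2)

key: the first move(2) would hit the blocked cell at (2,2), so it does nothing
begin: at (2,4), heading down
[1] after move(2): at (2,4), heading down
[2] after strafe(left, 1): at (3,4), heading down
[3] after move(2): at (3,2), heading down
all 125 alternatives checked — unique.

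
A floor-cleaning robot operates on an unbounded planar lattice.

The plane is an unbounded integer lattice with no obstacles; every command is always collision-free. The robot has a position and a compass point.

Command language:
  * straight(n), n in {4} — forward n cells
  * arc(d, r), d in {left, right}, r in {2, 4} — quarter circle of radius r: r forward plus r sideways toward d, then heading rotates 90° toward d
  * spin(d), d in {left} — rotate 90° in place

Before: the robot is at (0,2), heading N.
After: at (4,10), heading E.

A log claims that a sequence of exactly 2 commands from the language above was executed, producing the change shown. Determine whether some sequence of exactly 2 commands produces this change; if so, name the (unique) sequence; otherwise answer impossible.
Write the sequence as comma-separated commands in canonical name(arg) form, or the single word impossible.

key: running arc(right, 4) before straight(4) would end elsewhere — order is forced
begin: at (0,2), heading N
step 1 (straight(4)): at (0,6), heading N
step 2 (arc(right, 4)): at (4,10), heading E
no other 2-command option fits: unique.

straight(4), arc(right, 4)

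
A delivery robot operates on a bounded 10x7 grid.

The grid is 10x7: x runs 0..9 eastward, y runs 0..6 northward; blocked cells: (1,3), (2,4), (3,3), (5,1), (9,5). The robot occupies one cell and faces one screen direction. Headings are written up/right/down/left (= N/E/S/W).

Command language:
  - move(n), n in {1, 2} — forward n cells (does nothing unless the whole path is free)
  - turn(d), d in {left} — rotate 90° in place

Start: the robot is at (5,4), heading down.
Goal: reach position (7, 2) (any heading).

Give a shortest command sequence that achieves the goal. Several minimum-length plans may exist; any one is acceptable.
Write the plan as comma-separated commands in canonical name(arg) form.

move(2), turn(left), move(2)

from: at (5,4), heading down
step 1 (move(2)): at (5,2), heading down
step 2 (turn(left)): at (5,2), heading right
step 3 (move(2)): at (7,2), heading right
nothing shorter than 3 reaches the goal.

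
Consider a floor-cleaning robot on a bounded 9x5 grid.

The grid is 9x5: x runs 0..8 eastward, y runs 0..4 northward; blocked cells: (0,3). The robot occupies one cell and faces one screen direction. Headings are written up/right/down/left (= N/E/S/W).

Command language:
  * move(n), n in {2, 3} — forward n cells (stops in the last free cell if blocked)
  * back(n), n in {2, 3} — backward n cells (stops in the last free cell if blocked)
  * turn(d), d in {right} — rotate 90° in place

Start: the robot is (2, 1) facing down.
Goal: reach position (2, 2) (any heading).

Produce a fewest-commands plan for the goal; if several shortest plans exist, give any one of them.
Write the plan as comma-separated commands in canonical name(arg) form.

back(3), move(2)

initial: (2, 1) facing down
step 1 (back(3)): (2, 4) facing down
step 2 (move(2)): (2, 2) facing down
nothing shorter than 2 reaches the goal.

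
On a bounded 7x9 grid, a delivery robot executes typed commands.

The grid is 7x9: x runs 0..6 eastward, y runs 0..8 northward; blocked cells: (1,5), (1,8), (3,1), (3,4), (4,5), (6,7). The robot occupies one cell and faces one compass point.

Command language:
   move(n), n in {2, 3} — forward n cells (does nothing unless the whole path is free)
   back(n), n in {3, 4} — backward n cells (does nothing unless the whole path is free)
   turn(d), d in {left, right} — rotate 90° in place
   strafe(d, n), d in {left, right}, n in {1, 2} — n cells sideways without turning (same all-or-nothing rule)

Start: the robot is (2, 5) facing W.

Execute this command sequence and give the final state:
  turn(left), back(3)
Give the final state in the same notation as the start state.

begin: (2, 5) facing W
t=1 turn(left) ⇒ (2, 5) facing S
t=2 back(3) ⇒ (2, 8) facing S

(2, 8) facing S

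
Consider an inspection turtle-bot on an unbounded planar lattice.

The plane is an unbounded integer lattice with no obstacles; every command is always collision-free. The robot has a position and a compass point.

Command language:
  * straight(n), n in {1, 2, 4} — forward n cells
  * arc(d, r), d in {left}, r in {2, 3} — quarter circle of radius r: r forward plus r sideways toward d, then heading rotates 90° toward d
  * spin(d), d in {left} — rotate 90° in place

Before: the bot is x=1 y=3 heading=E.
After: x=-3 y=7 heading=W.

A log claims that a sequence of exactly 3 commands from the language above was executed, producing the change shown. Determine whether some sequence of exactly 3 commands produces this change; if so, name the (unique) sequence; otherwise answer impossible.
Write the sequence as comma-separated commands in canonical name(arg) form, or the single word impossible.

arc(left, 2), arc(left, 2), straight(4)

key: running straight(4) before arc(left, 2) would end elsewhere — order is forced
from: x=1 y=3 heading=E
1. arc(left, 2) → x=3 y=5 heading=N
2. arc(left, 2) → x=1 y=7 heading=W
3. straight(4) → x=-3 y=7 heading=W
uniquely the one of 216 3-step routes that fits.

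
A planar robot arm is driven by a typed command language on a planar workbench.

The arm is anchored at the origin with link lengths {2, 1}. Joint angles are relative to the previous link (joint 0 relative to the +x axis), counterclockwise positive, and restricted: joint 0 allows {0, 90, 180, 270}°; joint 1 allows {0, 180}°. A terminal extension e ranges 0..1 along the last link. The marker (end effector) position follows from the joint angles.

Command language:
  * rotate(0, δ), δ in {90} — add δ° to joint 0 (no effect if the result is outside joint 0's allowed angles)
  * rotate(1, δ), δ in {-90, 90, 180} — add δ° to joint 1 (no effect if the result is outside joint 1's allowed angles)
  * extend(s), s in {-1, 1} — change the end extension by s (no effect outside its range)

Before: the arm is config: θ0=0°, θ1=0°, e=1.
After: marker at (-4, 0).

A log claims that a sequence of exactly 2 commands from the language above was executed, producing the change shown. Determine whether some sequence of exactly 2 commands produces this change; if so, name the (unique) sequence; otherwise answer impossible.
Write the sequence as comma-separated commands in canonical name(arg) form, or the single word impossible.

from: config: θ0=0°, θ1=0°, e=1
step 1 (rotate(0, 90)): config: θ0=90°, θ1=0°, e=1
step 2 (rotate(0, 90)): config: θ0=180°, θ1=0°, e=1
no rival 2-sequence matches.

rotate(0, 90), rotate(0, 90)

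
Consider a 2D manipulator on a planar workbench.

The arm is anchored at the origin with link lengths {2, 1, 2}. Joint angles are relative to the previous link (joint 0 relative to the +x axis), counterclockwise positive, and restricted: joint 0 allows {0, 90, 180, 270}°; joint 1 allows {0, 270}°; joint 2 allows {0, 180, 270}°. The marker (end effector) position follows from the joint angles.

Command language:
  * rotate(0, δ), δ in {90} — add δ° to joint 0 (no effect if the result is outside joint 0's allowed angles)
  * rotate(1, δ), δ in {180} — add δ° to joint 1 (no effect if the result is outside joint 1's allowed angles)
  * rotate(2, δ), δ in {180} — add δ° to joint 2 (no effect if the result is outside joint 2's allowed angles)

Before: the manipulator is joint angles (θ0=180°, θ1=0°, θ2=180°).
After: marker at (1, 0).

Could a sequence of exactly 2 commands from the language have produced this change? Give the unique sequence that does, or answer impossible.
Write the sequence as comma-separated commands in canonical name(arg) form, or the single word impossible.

rotate(0, 90), rotate(0, 90)

initial: joint angles (θ0=180°, θ1=0°, θ2=180°)
1. rotate(0, 90) → joint angles (θ0=270°, θ1=0°, θ2=180°)
2. rotate(0, 90) → joint angles (θ0=0°, θ1=0°, θ2=180°)
uniquely the one of 9 2-step routes that fits.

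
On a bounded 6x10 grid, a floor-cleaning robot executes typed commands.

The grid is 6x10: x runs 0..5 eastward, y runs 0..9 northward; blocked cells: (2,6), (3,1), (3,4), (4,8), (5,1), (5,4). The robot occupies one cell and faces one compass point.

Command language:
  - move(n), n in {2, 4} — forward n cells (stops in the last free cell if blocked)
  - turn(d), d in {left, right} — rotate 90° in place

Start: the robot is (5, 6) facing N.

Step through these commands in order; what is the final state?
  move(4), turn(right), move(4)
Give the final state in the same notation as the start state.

start: (5, 6) facing N
1. move(4) → (5, 9) facing N
2. turn(right) → (5, 9) facing E
3. move(4) → (5, 9) facing E

(5, 9) facing E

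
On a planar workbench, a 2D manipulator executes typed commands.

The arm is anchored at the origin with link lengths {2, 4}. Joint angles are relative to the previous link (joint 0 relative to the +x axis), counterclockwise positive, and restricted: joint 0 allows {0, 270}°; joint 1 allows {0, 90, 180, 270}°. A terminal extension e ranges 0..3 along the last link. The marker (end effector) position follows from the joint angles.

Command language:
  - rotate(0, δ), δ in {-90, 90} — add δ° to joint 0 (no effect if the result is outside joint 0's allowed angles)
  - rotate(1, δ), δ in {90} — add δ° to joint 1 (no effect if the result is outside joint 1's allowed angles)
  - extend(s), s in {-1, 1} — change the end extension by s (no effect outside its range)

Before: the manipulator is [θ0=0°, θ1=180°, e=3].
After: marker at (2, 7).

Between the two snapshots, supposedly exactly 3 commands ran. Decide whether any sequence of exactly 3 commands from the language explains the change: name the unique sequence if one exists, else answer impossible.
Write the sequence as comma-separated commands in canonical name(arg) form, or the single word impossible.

initial: [θ0=0°, θ1=180°, e=3]
t=1 rotate(1, 90) ⇒ [θ0=0°, θ1=270°, e=3]
t=2 rotate(1, 90) ⇒ [θ0=0°, θ1=0°, e=3]
t=3 rotate(1, 90) ⇒ [θ0=0°, θ1=90°, e=3]
uniquely the one of 125 3-step routes that fits.

rotate(1, 90), rotate(1, 90), rotate(1, 90)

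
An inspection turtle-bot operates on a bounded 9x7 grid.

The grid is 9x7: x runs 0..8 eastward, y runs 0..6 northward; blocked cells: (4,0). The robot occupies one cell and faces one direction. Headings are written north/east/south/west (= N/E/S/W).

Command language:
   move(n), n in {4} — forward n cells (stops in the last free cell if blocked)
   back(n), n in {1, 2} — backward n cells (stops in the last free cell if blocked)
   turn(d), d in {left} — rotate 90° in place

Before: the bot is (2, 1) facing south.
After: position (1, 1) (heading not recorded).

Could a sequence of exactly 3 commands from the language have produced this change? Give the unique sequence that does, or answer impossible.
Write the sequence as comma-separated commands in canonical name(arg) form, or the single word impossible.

begin: (2, 1) facing south
1. turn(left) → (2, 1) facing east
2. back(1) → (1, 1) facing east
3. turn(left) → (1, 1) facing north
all 64 alternatives checked — unique.

turn(left), back(1), turn(left)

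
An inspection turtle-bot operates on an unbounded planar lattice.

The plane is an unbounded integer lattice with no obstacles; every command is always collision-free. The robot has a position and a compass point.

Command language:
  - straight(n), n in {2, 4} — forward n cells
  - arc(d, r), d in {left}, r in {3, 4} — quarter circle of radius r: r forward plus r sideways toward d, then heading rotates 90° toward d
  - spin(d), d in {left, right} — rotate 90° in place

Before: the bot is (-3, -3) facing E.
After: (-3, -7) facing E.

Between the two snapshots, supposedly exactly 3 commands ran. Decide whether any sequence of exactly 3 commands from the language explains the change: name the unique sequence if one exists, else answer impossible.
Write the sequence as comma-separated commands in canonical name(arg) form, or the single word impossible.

spin(right), straight(4), spin(left)

key: order matters: swapping spin(right) and spin(left) lands elsewhere
from: (-3, -3) facing E
[1] after spin(right): (-3, -3) facing S
[2] after straight(4): (-3, -7) facing S
[3] after spin(left): (-3, -7) facing E
all 216 alternatives checked — unique.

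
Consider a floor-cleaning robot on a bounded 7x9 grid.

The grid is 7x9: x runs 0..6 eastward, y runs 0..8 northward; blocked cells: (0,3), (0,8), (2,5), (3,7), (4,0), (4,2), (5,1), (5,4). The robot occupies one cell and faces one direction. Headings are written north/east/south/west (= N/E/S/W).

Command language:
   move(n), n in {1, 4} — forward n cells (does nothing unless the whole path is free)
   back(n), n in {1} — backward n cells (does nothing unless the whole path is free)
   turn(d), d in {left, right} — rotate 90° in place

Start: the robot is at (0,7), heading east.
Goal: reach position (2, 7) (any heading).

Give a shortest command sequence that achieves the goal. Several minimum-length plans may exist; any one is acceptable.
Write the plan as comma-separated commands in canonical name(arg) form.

initial: at (0,7), heading east
[1] after move(1): at (1,7), heading east
[2] after move(1): at (2,7), heading east
minimal: 2 command(s), checked below 2.

move(1), move(1)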